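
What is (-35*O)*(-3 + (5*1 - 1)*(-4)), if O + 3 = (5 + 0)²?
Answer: 14630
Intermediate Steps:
O = 22 (O = -3 + (5 + 0)² = -3 + 5² = -3 + 25 = 22)
(-35*O)*(-3 + (5*1 - 1)*(-4)) = (-35*22)*(-3 + (5*1 - 1)*(-4)) = -770*(-3 + (5 - 1)*(-4)) = -770*(-3 + 4*(-4)) = -770*(-3 - 16) = -770*(-19) = 14630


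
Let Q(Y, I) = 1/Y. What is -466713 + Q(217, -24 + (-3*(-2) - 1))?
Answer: -101276720/217 ≈ -4.6671e+5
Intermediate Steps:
-466713 + Q(217, -24 + (-3*(-2) - 1)) = -466713 + 1/217 = -101276720/217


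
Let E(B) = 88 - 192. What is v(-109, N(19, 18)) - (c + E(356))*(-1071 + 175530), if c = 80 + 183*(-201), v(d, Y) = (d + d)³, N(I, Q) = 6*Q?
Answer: 6410952181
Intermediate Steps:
E(B) = -104
v(d, Y) = 8*d³ (v(d, Y) = (2*d)³ = 8*d³)
c = -36703 (c = 80 - 36783 = -36703)
v(-109, N(19, 18)) - (c + E(356))*(-1071 + 175530) = 8*(-109)³ - (-36703 - 104)*(-1071 + 175530) = 8*(-1295029) - (-36807)*174459 = -10360232 - 1*(-6421312413) = -10360232 + 6421312413 = 6410952181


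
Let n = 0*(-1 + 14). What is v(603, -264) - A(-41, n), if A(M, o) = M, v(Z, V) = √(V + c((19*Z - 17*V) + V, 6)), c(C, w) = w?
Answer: 41 + I*√258 ≈ 41.0 + 16.062*I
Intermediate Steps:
v(Z, V) = √(6 + V) (v(Z, V) = √(V + 6) = √(6 + V))
n = 0 (n = 0*13 = 0)
v(603, -264) - A(-41, n) = √(6 - 264) - 1*(-41) = √(-258) + 41 = I*√258 + 41 = 41 + I*√258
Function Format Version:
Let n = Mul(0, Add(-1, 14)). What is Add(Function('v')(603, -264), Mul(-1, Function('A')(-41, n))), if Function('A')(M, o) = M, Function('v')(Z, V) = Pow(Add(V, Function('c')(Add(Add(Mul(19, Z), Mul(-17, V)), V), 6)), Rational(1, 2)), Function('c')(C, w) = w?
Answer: Add(41, Mul(I, Pow(258, Rational(1, 2)))) ≈ Add(41.000, Mul(16.062, I))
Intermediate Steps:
Function('v')(Z, V) = Pow(Add(6, V), Rational(1, 2)) (Function('v')(Z, V) = Pow(Add(V, 6), Rational(1, 2)) = Pow(Add(6, V), Rational(1, 2)))
n = 0 (n = Mul(0, 13) = 0)
Add(Function('v')(603, -264), Mul(-1, Function('A')(-41, n))) = Add(Pow(Add(6, -264), Rational(1, 2)), Mul(-1, -41)) = Add(Pow(-258, Rational(1, 2)), 41) = Add(Mul(I, Pow(258, Rational(1, 2))), 41) = Add(41, Mul(I, Pow(258, Rational(1, 2))))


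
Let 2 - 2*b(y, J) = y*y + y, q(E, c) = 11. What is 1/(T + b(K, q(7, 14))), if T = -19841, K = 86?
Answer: -1/23581 ≈ -4.2407e-5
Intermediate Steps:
b(y, J) = 1 - y/2 - y²/2 (b(y, J) = 1 - (y*y + y)/2 = 1 - (y² + y)/2 = 1 - (y + y²)/2 = 1 + (-y/2 - y²/2) = 1 - y/2 - y²/2)
1/(T + b(K, q(7, 14))) = 1/(-19841 + (1 - ½*86 - ½*86²)) = 1/(-19841 + (1 - 43 - ½*7396)) = 1/(-19841 + (1 - 43 - 3698)) = 1/(-19841 - 3740) = 1/(-23581) = -1/23581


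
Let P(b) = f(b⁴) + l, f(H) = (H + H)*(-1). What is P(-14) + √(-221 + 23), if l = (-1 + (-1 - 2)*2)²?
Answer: -76783 + 3*I*√22 ≈ -76783.0 + 14.071*I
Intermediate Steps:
l = 49 (l = (-1 - 3*2)² = (-1 - 6)² = (-7)² = 49)
f(H) = -2*H (f(H) = (2*H)*(-1) = -2*H)
P(b) = 49 - 2*b⁴ (P(b) = -2*b⁴ + 49 = 49 - 2*b⁴)
P(-14) + √(-221 + 23) = (49 - 2*(-14)⁴) + √(-221 + 23) = (49 - 2*38416) + √(-198) = (49 - 76832) + 3*I*√22 = -76783 + 3*I*√22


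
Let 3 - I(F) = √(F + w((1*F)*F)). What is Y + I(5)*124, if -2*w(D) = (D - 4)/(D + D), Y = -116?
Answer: 256 - 62*√479/5 ≈ -15.387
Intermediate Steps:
w(D) = -(-4 + D)/(4*D) (w(D) = -(D - 4)/(2*(D + D)) = -(-4 + D)/(2*(2*D)) = -(-4 + D)*1/(2*D)/2 = -(-4 + D)/(4*D))
I(F) = 3 - √(F + (4 - F²)/(4*F²)) (I(F) = 3 - √(F + (4 - 1*F*F)/(4*(((1*F)*F)))) = 3 - √(F + (4 - F*F)/(4*((F*F)))) = 3 - √(F + (4 - F²)/(4*(F²))) = 3 - √(F + (4 - F²)/(4*F²)))
Y + I(5)*124 = -116 + (3 - √(-1 + 4*5 + 4/5²)/2)*124 = -116 + (3 - √(-1 + 20 + 4*(1/25))/2)*124 = -116 + (3 - √(-1 + 20 + 4/25)/2)*124 = -116 + (3 - √479/10)*124 = -116 + (372 - 62*√479/5) = 256 - 62*√479/5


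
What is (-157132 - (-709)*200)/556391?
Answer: -15332/556391 ≈ -0.027556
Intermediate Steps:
(-157132 - (-709)*200)/556391 = (-157132 - 1*(-141800))*(1/556391) = (-157132 + 141800)*(1/556391) = -15332*1/556391 = -15332/556391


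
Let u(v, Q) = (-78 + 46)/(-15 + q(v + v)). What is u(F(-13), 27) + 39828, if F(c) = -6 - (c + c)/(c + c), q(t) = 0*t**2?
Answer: 597452/15 ≈ 39830.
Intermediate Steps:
q(t) = 0
F(c) = -7 (F(c) = -6 - 2*c/(2*c) = -6 - 2*c*1/(2*c) = -6 - 1*1 = -6 - 1 = -7)
u(v, Q) = 32/15 (u(v, Q) = (-78 + 46)/(-15 + 0) = -32/(-15) = -32*(-1/15) = 32/15)
u(F(-13), 27) + 39828 = 32/15 + 39828 = 597452/15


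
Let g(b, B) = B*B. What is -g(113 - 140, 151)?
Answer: -22801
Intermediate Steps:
g(b, B) = B²
-g(113 - 140, 151) = -1*151² = -1*22801 = -22801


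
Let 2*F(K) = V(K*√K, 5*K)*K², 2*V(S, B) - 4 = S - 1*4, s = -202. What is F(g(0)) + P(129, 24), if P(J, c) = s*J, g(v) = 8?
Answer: -26058 + 256*√2 ≈ -25696.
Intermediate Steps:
V(S, B) = S/2 (V(S, B) = 2 + (S - 1*4)/2 = 2 + (S - 4)/2 = 2 + (-4 + S)/2 = 2 + (-2 + S/2) = S/2)
F(K) = K^(7/2)/4 (F(K) = (((K*√K)/2)*K²)/2 = ((K^(3/2)/2)*K²)/2 = (K^(7/2)/2)/2 = K^(7/2)/4)
P(J, c) = -202*J
F(g(0)) + P(129, 24) = 8^(7/2)/4 - 202*129 = (1024*√2)/4 - 26058 = 256*√2 - 26058 = -26058 + 256*√2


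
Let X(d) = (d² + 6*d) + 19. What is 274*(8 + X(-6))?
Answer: 7398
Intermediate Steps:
X(d) = 19 + d² + 6*d
274*(8 + X(-6)) = 274*(8 + (19 + (-6)² + 6*(-6))) = 274*(8 + (19 + 36 - 36)) = 274*(8 + 19) = 274*27 = 7398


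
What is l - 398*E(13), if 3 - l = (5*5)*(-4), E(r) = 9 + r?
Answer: -8653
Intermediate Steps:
l = 103 (l = 3 - 5*5*(-4) = 3 - 25*(-4) = 3 - 1*(-100) = 3 + 100 = 103)
l - 398*E(13) = 103 - 398*(9 + 13) = 103 - 398*22 = 103 - 8756 = -8653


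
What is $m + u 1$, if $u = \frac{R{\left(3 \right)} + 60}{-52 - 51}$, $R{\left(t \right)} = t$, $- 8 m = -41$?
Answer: $\frac{3719}{824} \approx 4.5134$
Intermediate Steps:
$m = \frac{41}{8}$ ($m = \left(- \frac{1}{8}\right) \left(-41\right) = \frac{41}{8} \approx 5.125$)
$u = - \frac{63}{103}$ ($u = \frac{3 + 60}{-52 - 51} = \frac{63}{-103} = 63 \left(- \frac{1}{103}\right) = - \frac{63}{103} \approx -0.61165$)
$m + u 1 = \frac{41}{8} - \frac{63}{103} = \frac{3719}{824}$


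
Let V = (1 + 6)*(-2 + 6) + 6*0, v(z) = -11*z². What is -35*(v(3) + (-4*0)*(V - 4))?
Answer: 3465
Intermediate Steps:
V = 28 (V = 7*4 + 0 = 28 + 0 = 28)
-35*(v(3) + (-4*0)*(V - 4)) = -35*(-11*3² + (-4*0)*(28 - 4)) = -35*(-11*9 + 0*24) = -35*(-99 + 0) = -35*(-99) = 3465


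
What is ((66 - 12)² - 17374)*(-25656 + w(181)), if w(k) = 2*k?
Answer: 365700652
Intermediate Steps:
((66 - 12)² - 17374)*(-25656 + w(181)) = ((66 - 12)² - 17374)*(-25656 + 2*181) = (54² - 17374)*(-25656 + 362) = (2916 - 17374)*(-25294) = -14458*(-25294) = 365700652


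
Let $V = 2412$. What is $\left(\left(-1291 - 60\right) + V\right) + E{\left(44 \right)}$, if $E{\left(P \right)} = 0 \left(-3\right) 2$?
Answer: $1061$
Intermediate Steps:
$E{\left(P \right)} = 0$ ($E{\left(P \right)} = 0 \cdot 2 = 0$)
$\left(\left(-1291 - 60\right) + V\right) + E{\left(44 \right)} = \left(\left(-1291 - 60\right) + 2412\right) + 0 = \left(-1351 + 2412\right) + 0 = 1061 + 0 = 1061$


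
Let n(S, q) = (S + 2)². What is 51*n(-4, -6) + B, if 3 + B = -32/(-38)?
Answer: 3835/19 ≈ 201.84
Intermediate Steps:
n(S, q) = (2 + S)²
B = -41/19 (B = -3 - 32/(-38) = -3 - 32*(-1/38) = -3 + 16/19 = -41/19 ≈ -2.1579)
51*n(-4, -6) + B = 51*(2 - 4)² - 41/19 = 51*(-2)² - 41/19 = 51*4 - 41/19 = 204 - 41/19 = 3835/19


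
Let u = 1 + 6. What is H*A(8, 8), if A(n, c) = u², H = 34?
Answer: 1666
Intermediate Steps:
u = 7
A(n, c) = 49 (A(n, c) = 7² = 49)
H*A(8, 8) = 34*49 = 1666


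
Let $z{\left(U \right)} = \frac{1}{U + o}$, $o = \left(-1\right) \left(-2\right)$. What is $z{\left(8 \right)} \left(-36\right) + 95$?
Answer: $\frac{457}{5} \approx 91.4$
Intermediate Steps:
$o = 2$
$z{\left(U \right)} = \frac{1}{2 + U}$ ($z{\left(U \right)} = \frac{1}{U + 2} = \frac{1}{2 + U}$)
$z{\left(8 \right)} \left(-36\right) + 95 = \frac{1}{2 + 8} \left(-36\right) + 95 = \frac{1}{10} \left(-36\right) + 95 = - \frac{18}{5} + 95 = \frac{457}{5}$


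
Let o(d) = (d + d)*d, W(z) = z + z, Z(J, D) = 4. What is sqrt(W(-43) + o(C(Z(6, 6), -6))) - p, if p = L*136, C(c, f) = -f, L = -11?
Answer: 1496 + I*sqrt(14) ≈ 1496.0 + 3.7417*I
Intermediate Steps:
W(z) = 2*z
p = -1496 (p = -11*136 = -1496)
o(d) = 2*d**2 (o(d) = (2*d)*d = 2*d**2)
sqrt(W(-43) + o(C(Z(6, 6), -6))) - p = sqrt(2*(-43) + 2*(-1*(-6))**2) - 1*(-1496) = sqrt(-86 + 2*6**2) + 1496 = sqrt(-86 + 2*36) + 1496 = sqrt(-86 + 72) + 1496 = sqrt(-14) + 1496 = I*sqrt(14) + 1496 = 1496 + I*sqrt(14)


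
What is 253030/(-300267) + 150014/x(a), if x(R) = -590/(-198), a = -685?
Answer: 4459306476212/88578765 ≈ 50343.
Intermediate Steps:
x(R) = 295/99 (x(R) = -590*(-1/198) = 295/99)
253030/(-300267) + 150014/x(a) = 253030/(-300267) + 150014/(295/99) = 253030*(-1/300267) + 150014*(99/295) = -253030/300267 + 14851386/295 = 4459306476212/88578765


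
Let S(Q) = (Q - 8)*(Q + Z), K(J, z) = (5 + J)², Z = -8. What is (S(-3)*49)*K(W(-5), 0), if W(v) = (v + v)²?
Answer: 65367225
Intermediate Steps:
W(v) = 4*v² (W(v) = (2*v)² = 4*v²)
S(Q) = (-8 + Q)² (S(Q) = (Q - 8)*(Q - 8) = (-8 + Q)*(-8 + Q) = (-8 + Q)²)
(S(-3)*49)*K(W(-5), 0) = ((64 + (-3)² - 16*(-3))*49)*(5 + 4*(-5)²)² = ((64 + 9 + 48)*49)*(5 + 4*25)² = (121*49)*(5 + 100)² = 5929*105² = 5929*11025 = 65367225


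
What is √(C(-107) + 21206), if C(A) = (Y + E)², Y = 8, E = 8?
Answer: 7*√438 ≈ 146.50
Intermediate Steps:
C(A) = 256 (C(A) = (8 + 8)² = 16² = 256)
√(C(-107) + 21206) = √(256 + 21206) = √21462 = 7*√438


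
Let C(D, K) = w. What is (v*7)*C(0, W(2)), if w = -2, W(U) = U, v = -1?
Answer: 14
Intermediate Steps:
C(D, K) = -2
(v*7)*C(0, W(2)) = -1*7*(-2) = -7*(-2) = 14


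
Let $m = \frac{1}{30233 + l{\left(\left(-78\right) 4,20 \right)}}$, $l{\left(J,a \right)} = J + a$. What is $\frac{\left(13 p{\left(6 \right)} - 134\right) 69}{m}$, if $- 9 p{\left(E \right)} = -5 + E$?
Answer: $- \frac{839455817}{3} \approx -2.7982 \cdot 10^{8}$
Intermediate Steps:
$p{\left(E \right)} = \frac{5}{9} - \frac{E}{9}$ ($p{\left(E \right)} = - \frac{-5 + E}{9} = \frac{5}{9} - \frac{E}{9}$)
$m = \frac{1}{29941}$ ($m = \frac{1}{30233 + \left(\left(-78\right) 4 + 20\right)} = \frac{1}{30233 + \left(-312 + 20\right)} = \frac{1}{30233 - 292} = \frac{1}{29941} \approx 3.3399 \cdot 10^{-5}$)
$\frac{\left(13 p{\left(6 \right)} - 134\right) 69}{m} = \left(13 \left(\frac{5}{9} - \frac{2}{3}\right) - 134\right) 69 \frac{1}{\frac{1}{29941}} = \left(13 \left(\frac{5}{9} - \frac{2}{3}\right) - 134\right) 69 \cdot 29941 = \left(13 \left(- \frac{1}{9}\right) - 134\right) 69 \cdot 29941 = \left(- \frac{13}{9} - 134\right) 69 \cdot 29941 = \left(- \frac{1219}{9}\right) 69 \cdot 29941 = \left(- \frac{28037}{3}\right) 29941 = - \frac{839455817}{3}$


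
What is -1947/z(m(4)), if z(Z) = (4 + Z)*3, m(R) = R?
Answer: -649/8 ≈ -81.125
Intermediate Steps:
z(Z) = 12 + 3*Z
-1947/z(m(4)) = -1947/(12 + 3*4) = -1947/(12 + 12) = -1947/24 = -1947*1/24 = -649/8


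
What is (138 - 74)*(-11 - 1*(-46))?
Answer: 2240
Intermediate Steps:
(138 - 74)*(-11 - 1*(-46)) = 64*(-11 + 46) = 64*35 = 2240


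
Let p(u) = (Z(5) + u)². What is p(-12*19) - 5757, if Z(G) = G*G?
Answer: 35452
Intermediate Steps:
Z(G) = G²
p(u) = (25 + u)² (p(u) = (5² + u)² = (25 + u)²)
p(-12*19) - 5757 = (25 - 12*19)² - 5757 = (25 - 228)² - 5757 = (-203)² - 5757 = 41209 - 5757 = 35452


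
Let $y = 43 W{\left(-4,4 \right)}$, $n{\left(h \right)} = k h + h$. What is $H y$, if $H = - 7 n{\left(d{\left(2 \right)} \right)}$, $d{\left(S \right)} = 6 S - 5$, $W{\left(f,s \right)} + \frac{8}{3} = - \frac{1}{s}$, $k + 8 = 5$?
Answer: $- \frac{73745}{6} \approx -12291.0$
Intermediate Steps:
$k = -3$ ($k = -8 + 5 = -3$)
$W{\left(f,s \right)} = - \frac{8}{3} - \frac{1}{s}$
$d{\left(S \right)} = -5 + 6 S$
$n{\left(h \right)} = - 2 h$ ($n{\left(h \right)} = - 3 h + h = - 2 h$)
$H = 98$ ($H = - 7 \left(- 2 \left(-5 + 6 \cdot 2\right)\right) = - 7 \left(- 2 \left(-5 + 12\right)\right) = - 7 \left(\left(-2\right) 7\right) = \left(-7\right) \left(-14\right) = 98$)
$y = - \frac{1505}{12}$ ($y = 43 \left(- \frac{8}{3} - \frac{1}{4}\right) = 43 \left(- \frac{35}{12}\right) = - \frac{1505}{12} \approx -125.42$)
$H y = 98 \left(- \frac{1505}{12}\right) = - \frac{73745}{6}$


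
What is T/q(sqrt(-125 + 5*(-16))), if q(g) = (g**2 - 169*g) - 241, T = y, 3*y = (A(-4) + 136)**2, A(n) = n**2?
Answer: -10304384/18161763 + 3904576*I*sqrt(205)/18161763 ≈ -0.56737 + 3.0782*I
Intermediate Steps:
y = 23104/3 (y = ((-4)**2 + 136)**2/3 = (16 + 136)**2/3 = (1/3)*152**2 = (1/3)*23104 = 23104/3 ≈ 7701.3)
T = 23104/3 ≈ 7701.3
q(g) = -241 + g**2 - 169*g
T/q(sqrt(-125 + 5*(-16))) = 23104/(3*(-241 + (sqrt(-125 + 5*(-16)))**2 - 169*sqrt(-125 + 5*(-16)))) = 23104/(3*(-241 + (sqrt(-125 - 80))**2 - 169*sqrt(-125 - 80))) = 23104/(3*(-241 + (sqrt(-205))**2 - 169*I*sqrt(205))) = 23104/(3*(-241 + (I*sqrt(205))**2 - 169*I*sqrt(205))) = 23104/(3*(-241 - 205 - 169*I*sqrt(205))) = 23104/(3*(-446 - 169*I*sqrt(205)))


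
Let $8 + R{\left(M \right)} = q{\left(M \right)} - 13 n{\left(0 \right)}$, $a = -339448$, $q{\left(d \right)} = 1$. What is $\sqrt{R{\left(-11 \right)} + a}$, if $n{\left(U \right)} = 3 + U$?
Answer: $i \sqrt{339494} \approx 582.66 i$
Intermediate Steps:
$R{\left(M \right)} = -46$ ($R{\left(M \right)} = -8 + \left(1 - 13 \left(3 + 0\right)\right) = -8 + \left(1 - 39\right) = -8 - 38 = -46$)
$\sqrt{R{\left(-11 \right)} + a} = \sqrt{-46 - 339448} = \sqrt{-339494} = i \sqrt{339494}$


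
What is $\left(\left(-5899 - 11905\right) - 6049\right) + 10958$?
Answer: $-12895$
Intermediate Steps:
$\left(\left(-5899 - 11905\right) - 6049\right) + 10958 = \left(-17804 - 6049\right) + 10958 = -23853 + 10958 = -12895$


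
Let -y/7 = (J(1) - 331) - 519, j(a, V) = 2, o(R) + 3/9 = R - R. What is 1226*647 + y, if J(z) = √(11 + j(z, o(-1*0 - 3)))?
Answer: 799172 - 7*√13 ≈ 7.9915e+5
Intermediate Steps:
o(R) = -⅓ (o(R) = -⅓ + (R - R) = -⅓ + 0 = -⅓)
J(z) = √13 (J(z) = √(11 + 2) = √13)
y = 5950 - 7*√13 (y = -7*((√13 - 331) - 519) = -7*((-331 + √13) - 519) = -7*(-850 + √13) = 5950 - 7*√13 ≈ 5924.8)
1226*647 + y = 1226*647 + (5950 - 7*√13) = 793222 + (5950 - 7*√13) = 799172 - 7*√13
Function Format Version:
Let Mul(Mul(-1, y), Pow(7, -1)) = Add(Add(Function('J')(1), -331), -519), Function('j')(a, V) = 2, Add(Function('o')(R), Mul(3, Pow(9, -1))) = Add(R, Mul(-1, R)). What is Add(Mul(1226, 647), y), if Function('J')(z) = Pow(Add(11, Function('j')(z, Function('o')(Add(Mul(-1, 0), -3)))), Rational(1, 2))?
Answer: Add(799172, Mul(-7, Pow(13, Rational(1, 2)))) ≈ 7.9915e+5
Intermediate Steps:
Function('o')(R) = Rational(-1, 3) (Function('o')(R) = Add(Rational(-1, 3), Add(R, Mul(-1, R))) = Add(Rational(-1, 3), 0) = Rational(-1, 3))
Function('J')(z) = Pow(13, Rational(1, 2)) (Function('J')(z) = Pow(Add(11, 2), Rational(1, 2)) = Pow(13, Rational(1, 2)))
y = Add(5950, Mul(-7, Pow(13, Rational(1, 2)))) (y = Mul(-7, Add(Add(Pow(13, Rational(1, 2)), -331), -519)) = Mul(-7, Add(Add(-331, Pow(13, Rational(1, 2))), -519)) = Mul(-7, Add(-850, Pow(13, Rational(1, 2)))) = Add(5950, Mul(-7, Pow(13, Rational(1, 2)))) ≈ 5924.8)
Add(Mul(1226, 647), y) = Add(Mul(1226, 647), Add(5950, Mul(-7, Pow(13, Rational(1, 2))))) = Add(793222, Add(5950, Mul(-7, Pow(13, Rational(1, 2))))) = Add(799172, Mul(-7, Pow(13, Rational(1, 2))))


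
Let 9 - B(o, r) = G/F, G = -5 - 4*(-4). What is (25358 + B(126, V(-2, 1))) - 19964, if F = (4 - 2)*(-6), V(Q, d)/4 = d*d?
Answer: 64847/12 ≈ 5403.9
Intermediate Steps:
V(Q, d) = 4*d² (V(Q, d) = 4*(d*d) = 4*d²)
G = 11 (G = -5 + 16 = 11)
F = -12 (F = 2*(-6) = -12)
B(o, r) = 119/12 (B(o, r) = 9 - 11/(-12) = 9 - 11*(-1)/12 = 9 - 1*(-11/12) = 9 + 11/12 = 119/12)
(25358 + B(126, V(-2, 1))) - 19964 = (25358 + 119/12) - 19964 = 304415/12 - 19964 = 64847/12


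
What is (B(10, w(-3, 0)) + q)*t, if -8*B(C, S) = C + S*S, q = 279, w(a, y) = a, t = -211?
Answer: -466943/8 ≈ -58368.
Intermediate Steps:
B(C, S) = -C/8 - S²/8 (B(C, S) = -(C + S*S)/8 = -(C + S²)/8 = -C/8 - S²/8)
(B(10, w(-3, 0)) + q)*t = ((-⅛*10 - ⅛*(-3)²) + 279)*(-211) = ((-5/4 - ⅛*9) + 279)*(-211) = ((-5/4 - 9/8) + 279)*(-211) = (-19/8 + 279)*(-211) = (2213/8)*(-211) = -466943/8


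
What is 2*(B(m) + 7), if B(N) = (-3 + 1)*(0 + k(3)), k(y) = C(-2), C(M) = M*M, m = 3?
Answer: -2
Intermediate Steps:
C(M) = M**2
k(y) = 4 (k(y) = (-2)**2 = 4)
B(N) = -8 (B(N) = (-3 + 1)*(0 + 4) = -2*4 = -8)
2*(B(m) + 7) = 2*(-8 + 7) = 2*(-1) = -2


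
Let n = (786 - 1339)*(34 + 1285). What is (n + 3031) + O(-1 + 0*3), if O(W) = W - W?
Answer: -726376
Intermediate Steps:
n = -729407 (n = -553*1319 = -729407)
O(W) = 0
(n + 3031) + O(-1 + 0*3) = (-729407 + 3031) + 0 = -726376 + 0 = -726376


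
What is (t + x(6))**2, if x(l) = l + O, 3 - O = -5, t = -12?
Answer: 4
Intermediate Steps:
O = 8 (O = 3 - 1*(-5) = 3 + 5 = 8)
x(l) = 8 + l (x(l) = l + 8 = 8 + l)
(t + x(6))**2 = (-12 + (8 + 6))**2 = (-12 + 14)**2 = 2**2 = 4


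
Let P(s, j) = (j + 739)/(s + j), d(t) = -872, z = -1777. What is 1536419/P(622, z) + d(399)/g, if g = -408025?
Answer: 241355484854587/141176650 ≈ 1.7096e+6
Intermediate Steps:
P(s, j) = (739 + j)/(j + s)
1536419/P(622, z) + d(399)/g = 1536419/(((739 - 1777)/(-1777 + 622))) - 872/(-408025) = 1536419/((-1038/(-1155))) - 872*(-1/408025) = 1536419/((-1/1155*(-1038))) + 872/408025 = 1536419/(346/385) + 872/408025 = 1536419*(385/346) + 872/408025 = 591521315/346 + 872/408025 = 241355484854587/141176650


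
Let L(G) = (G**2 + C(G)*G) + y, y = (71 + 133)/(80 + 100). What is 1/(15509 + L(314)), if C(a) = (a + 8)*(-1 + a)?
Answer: 15/476413652 ≈ 3.1485e-8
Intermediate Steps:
C(a) = (-1 + a)*(8 + a) (C(a) = (8 + a)*(-1 + a) = (-1 + a)*(8 + a))
y = 17/15 (y = 204/180 = 204*(1/180) = 17/15 ≈ 1.1333)
L(G) = 17/15 + G**2 + G*(-8 + G**2 + 7*G) (L(G) = (G**2 + (-8 + G**2 + 7*G)*G) + 17/15 = (G**2 + G*(-8 + G**2 + 7*G)) + 17/15 = 17/15 + G**2 + G*(-8 + G**2 + 7*G))
1/(15509 + L(314)) = 1/(15509 + (17/15 + 314**3 - 8*314 + 8*314**2)) = 1/(15509 + (17/15 + 30959144 - 2512 + 8*98596)) = 1/(15509 + (17/15 + 30959144 - 2512 + 788768)) = 1/(15509 + 476181017/15) = 1/(476413652/15) = 15/476413652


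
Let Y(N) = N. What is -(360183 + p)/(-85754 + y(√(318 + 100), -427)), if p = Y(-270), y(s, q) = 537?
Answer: 359913/85217 ≈ 4.2235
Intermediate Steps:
p = -270
-(360183 + p)/(-85754 + y(√(318 + 100), -427)) = -(360183 - 270)/(-85754 + 537) = -359913/(-85217) = -359913*(-1)/85217 = -1*(-359913/85217) = 359913/85217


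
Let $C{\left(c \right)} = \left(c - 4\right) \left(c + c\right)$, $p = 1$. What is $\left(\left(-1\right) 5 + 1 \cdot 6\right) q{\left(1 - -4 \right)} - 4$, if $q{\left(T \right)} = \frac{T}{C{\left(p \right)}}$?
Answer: $- \frac{29}{6} \approx -4.8333$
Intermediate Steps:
$C{\left(c \right)} = 2 c \left(-4 + c\right)$ ($C{\left(c \right)} = \left(-4 + c\right) 2 c = 2 c \left(-4 + c\right)$)
$q{\left(T \right)} = - \frac{T}{6}$ ($q{\left(T \right)} = \frac{T}{2 \cdot 1 \left(-4 + 1\right)} = \frac{T}{2 \cdot 1 \left(-3\right)} = \frac{T}{-6} = T \left(- \frac{1}{6}\right) = - \frac{T}{6}$)
$\left(\left(-1\right) 5 + 1 \cdot 6\right) q{\left(1 - -4 \right)} - 4 = \left(\left(-1\right) 5 + 1 \cdot 6\right) \left(- \frac{1 - -4}{6}\right) - 4 = \left(-5 + 6\right) \left(- \frac{1 + 4}{6}\right) - 4 = 1 \left(\left(- \frac{1}{6}\right) 5\right) - 4 = 1 \left(- \frac{5}{6}\right) - 4 = - \frac{5}{6} - 4 = - \frac{29}{6}$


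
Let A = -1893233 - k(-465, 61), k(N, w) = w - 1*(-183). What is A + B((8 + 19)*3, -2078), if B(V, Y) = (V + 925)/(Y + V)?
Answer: -3781274575/1997 ≈ -1.8935e+6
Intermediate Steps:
B(V, Y) = (925 + V)/(V + Y)
k(N, w) = 183 + w (k(N, w) = w + 183 = 183 + w)
A = -1893477 (A = -1893233 - (183 + 61) = -1893233 - 1*244 = -1893233 - 244 = -1893477)
A + B((8 + 19)*3, -2078) = -1893477 + (925 + (8 + 19)*3)/((8 + 19)*3 - 2078) = -1893477 + (925 + 27*3)/(27*3 - 2078) = -1893477 + (925 + 81)/(81 - 2078) = -1893477 + 1006/(-1997) = -1893477 - 1/1997*1006 = -1893477 - 1006/1997 = -3781274575/1997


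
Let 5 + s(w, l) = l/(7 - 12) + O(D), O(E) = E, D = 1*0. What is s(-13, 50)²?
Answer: 225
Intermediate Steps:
D = 0
s(w, l) = -5 - l/5 (s(w, l) = -5 + (l/(7 - 12) + 0) = -5 + (l/(-5) + 0) = -5 + (-l/5 + 0) = -5 - l/5)
s(-13, 50)² = (-5 - ⅕*50)² = (-5 - 10)² = (-15)² = 225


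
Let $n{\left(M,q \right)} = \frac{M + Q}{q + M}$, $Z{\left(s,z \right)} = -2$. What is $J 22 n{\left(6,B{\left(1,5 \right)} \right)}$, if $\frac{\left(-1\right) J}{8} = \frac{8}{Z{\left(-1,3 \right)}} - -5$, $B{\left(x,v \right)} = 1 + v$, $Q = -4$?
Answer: $- \frac{88}{3} \approx -29.333$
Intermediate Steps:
$n{\left(M,q \right)} = \frac{-4 + M}{M + q}$ ($n{\left(M,q \right)} = \frac{M - 4}{q + M} = \frac{-4 + M}{M + q}$)
$J = -8$ ($J = - 8 \left(\frac{8}{-2} - -5\right) = - 8 \left(8 \left(- \frac{1}{2}\right) + 5\right) = - 8 \left(-4 + 5\right) = \left(-8\right) 1 = -8$)
$J 22 n{\left(6,B{\left(1,5 \right)} \right)} = \left(-8\right) 22 \frac{-4 + 6}{6 + \left(1 + 5\right)} = - 176 \frac{1}{6 + 6} \cdot 2 = - 176 \cdot \frac{1}{12} \cdot 2 = \left(-176\right) \frac{1}{6} = - \frac{88}{3}$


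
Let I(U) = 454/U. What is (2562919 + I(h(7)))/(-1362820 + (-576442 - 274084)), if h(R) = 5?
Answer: -4271683/3688910 ≈ -1.1580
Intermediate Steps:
(2562919 + I(h(7)))/(-1362820 + (-576442 - 274084)) = (2562919 + 454/5)/(-1362820 + (-576442 - 274084)) = (2562919 + 454*(⅕))/(-1362820 - 850526) = (2562919 + 454/5)/(-2213346) = (12815049/5)*(-1/2213346) = -4271683/3688910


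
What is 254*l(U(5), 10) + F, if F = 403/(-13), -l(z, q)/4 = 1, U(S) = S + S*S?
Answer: -1047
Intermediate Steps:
U(S) = S + S**2
l(z, q) = -4 (l(z, q) = -4*1 = -4)
F = -31 (F = 403*(-1/13) = -31)
254*l(U(5), 10) + F = 254*(-4) - 31 = -1016 - 31 = -1047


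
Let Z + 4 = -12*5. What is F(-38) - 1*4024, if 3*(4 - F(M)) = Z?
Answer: -11996/3 ≈ -3998.7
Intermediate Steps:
Z = -64 (Z = -4 - 12*5 = -4 - 60 = -64)
F(M) = 76/3 (F(M) = 4 - 1/3*(-64) = 4 + 64/3 = 76/3)
F(-38) - 1*4024 = 76/3 - 1*4024 = 76/3 - 4024 = -11996/3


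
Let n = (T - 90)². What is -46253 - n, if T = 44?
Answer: -48369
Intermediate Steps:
n = 2116 (n = (44 - 90)² = (-46)² = 2116)
-46253 - n = -46253 - 1*2116 = -46253 - 2116 = -48369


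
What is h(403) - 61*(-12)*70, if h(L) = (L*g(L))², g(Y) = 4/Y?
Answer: 51256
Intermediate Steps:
h(L) = 16 (h(L) = (L*(4/L))² = 4² = 16)
h(403) - 61*(-12)*70 = 16 - 61*(-12)*70 = 16 + 732*70 = 16 + 51240 = 51256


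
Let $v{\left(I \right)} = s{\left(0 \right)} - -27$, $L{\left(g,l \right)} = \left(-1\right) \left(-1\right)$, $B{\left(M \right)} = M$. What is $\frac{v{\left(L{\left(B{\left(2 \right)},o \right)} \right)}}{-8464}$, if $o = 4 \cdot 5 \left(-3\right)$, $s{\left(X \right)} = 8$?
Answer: $- \frac{35}{8464} \approx -0.0041352$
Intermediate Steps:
$o = -60$ ($o = 20 \left(-3\right) = -60$)
$L{\left(g,l \right)} = 1$
$v{\left(I \right)} = 35$ ($v{\left(I \right)} = 8 - -27 = 8 + 27 = 35$)
$\frac{v{\left(L{\left(B{\left(2 \right)},o \right)} \right)}}{-8464} = \frac{35}{-8464} = 35 \left(- \frac{1}{8464}\right) = - \frac{35}{8464}$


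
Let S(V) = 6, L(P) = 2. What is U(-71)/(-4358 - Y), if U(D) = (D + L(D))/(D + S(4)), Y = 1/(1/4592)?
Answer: -69/581750 ≈ -0.00011861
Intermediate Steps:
Y = 4592 (Y = 1/(1/4592) = 4592)
U(D) = (2 + D)/(6 + D) (U(D) = (D + 2)/(D + 6) = (2 + D)/(6 + D))
U(-71)/(-4358 - Y) = ((2 - 71)/(6 - 71))/(-4358 - 1*4592) = (-69/(-65))/(-4358 - 4592) = -1/65*(-69)/(-8950) = (69/65)*(-1/8950) = -69/581750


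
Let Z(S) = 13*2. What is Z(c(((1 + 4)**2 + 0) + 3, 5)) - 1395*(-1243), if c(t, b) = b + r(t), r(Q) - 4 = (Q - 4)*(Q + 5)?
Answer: 1734011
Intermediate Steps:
r(Q) = 4 + (-4 + Q)*(5 + Q) (r(Q) = 4 + (Q - 4)*(Q + 5) = 4 + (-4 + Q)*(5 + Q))
c(t, b) = -16 + b + t + t**2 (c(t, b) = b + (-16 + t + t**2) = -16 + b + t + t**2)
Z(S) = 26
Z(c(((1 + 4)**2 + 0) + 3, 5)) - 1395*(-1243) = 26 - 1395*(-1243) = 26 + 1733985 = 1734011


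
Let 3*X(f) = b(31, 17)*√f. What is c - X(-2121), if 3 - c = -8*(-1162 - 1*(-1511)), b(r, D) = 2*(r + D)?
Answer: 2795 - 32*I*√2121 ≈ 2795.0 - 1473.7*I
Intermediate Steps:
b(r, D) = 2*D + 2*r (b(r, D) = 2*(D + r) = 2*D + 2*r)
X(f) = 32*√f (X(f) = ((2*17 + 2*31)*√f)/3 = ((34 + 62)*√f)/3 = (96*√f)/3 = 32*√f)
c = 2795 (c = 3 - (-8)*(-1162 - 1*(-1511)) = 3 - (-8)*(-1162 + 1511) = 3 - (-8)*349 = 3 - 1*(-2792) = 3 + 2792 = 2795)
c - X(-2121) = 2795 - 32*√(-2121) = 2795 - 32*I*√2121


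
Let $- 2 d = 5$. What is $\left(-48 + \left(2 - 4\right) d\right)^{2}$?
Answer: $1849$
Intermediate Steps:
$d = - \frac{5}{2}$ ($d = \left(- \frac{1}{2}\right) 5 = - \frac{5}{2} \approx -2.5$)
$\left(-48 + \left(2 - 4\right) d\right)^{2} = \left(-48 + \left(2 - 4\right) \left(- \frac{5}{2}\right)\right)^{2} = \left(-48 - -5\right)^{2} = \left(-48 + 5\right)^{2} = \left(-43\right)^{2} = 1849$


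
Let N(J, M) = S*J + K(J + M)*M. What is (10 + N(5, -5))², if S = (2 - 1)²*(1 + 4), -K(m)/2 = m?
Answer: 1225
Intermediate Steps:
K(m) = -2*m
S = 5 (S = 1²*5 = 1*5 = 5)
N(J, M) = 5*J + M*(-2*J - 2*M) (N(J, M) = 5*J + (-2*(J + M))*M = 5*J + (-2*J - 2*M)*M = 5*J + M*(-2*J - 2*M))
(10 + N(5, -5))² = (10 + (5*5 - 2*(-5)*(5 - 5)))² = (10 + (25 - 2*(-5)*0))² = (10 + (25 + 0))² = (10 + 25)² = 35² = 1225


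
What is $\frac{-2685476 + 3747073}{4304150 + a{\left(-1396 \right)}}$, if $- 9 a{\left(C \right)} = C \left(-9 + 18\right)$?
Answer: $\frac{1061597}{4305546} \approx 0.24657$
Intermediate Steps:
$a{\left(C \right)} = - C$ ($a{\left(C \right)} = - \frac{C \left(-9 + 18\right)}{9} = - \frac{C 9}{9} = - \frac{9 C}{9} = - C$)
$\frac{-2685476 + 3747073}{4304150 + a{\left(-1396 \right)}} = \frac{-2685476 + 3747073}{4304150 - -1396} = \frac{1061597}{4304150 + 1396} = \frac{1061597}{4305546}$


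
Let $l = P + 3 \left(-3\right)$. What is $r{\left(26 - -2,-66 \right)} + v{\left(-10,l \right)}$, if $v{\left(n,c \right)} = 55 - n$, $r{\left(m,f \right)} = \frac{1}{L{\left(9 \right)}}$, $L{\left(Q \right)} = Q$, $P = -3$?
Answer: $\frac{586}{9} \approx 65.111$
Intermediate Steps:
$l = -12$ ($l = -3 + 3 \left(-3\right) = -3 - 9 = -12$)
$r{\left(m,f \right)} = \frac{1}{9}$
$r{\left(26 - -2,-66 \right)} + v{\left(-10,l \right)} = \frac{1}{9} + \left(55 - -10\right) = \frac{1}{9} + \left(55 + 10\right) = \frac{1}{9} + 65 = \frac{586}{9}$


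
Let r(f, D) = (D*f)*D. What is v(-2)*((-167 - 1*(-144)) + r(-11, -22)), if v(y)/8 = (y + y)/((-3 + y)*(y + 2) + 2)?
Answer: 85552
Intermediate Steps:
r(f, D) = f*D²
v(y) = 16*y/(2 + (-3 + y)*(2 + y)) (v(y) = 8*((y + y)/((-3 + y)*(y + 2) + 2)) = 8*((2*y)/((-3 + y)*(2 + y) + 2)) = 8*((2*y)/(2 + (-3 + y)*(2 + y))) = 8*(2*y/(2 + (-3 + y)*(2 + y))) = 16*y/(2 + (-3 + y)*(2 + y)))
v(-2)*((-167 - 1*(-144)) + r(-11, -22)) = (16*(-2)/(-4 + (-2)² - 1*(-2)))*((-167 - 1*(-144)) - 11*(-22)²) = (16*(-2)/(-4 + 4 + 2))*((-167 + 144) - 11*484) = (16*(-2)/2)*(-23 - 5324) = (16*(-2)*(½))*(-5347) = -16*(-5347) = 85552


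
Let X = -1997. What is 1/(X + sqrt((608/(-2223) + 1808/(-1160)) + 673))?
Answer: -33879105/67645186322 - 3*sqrt(21463294255)/67645186322 ≈ -0.00050733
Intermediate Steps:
1/(X + sqrt((608/(-2223) + 1808/(-1160)) + 673)) = 1/(-1997 + sqrt((608/(-2223) + 1808/(-1160)) + 673)) = 1/(-1997 + sqrt((608*(-1/2223) + 1808*(-1/1160)) + 673)) = 1/(-1997 + sqrt((-32/117 - 226/145) + 673)) = 1/(-1997 + sqrt(-31082/16965 + 673)) = 1/(-1997 + sqrt(11386363/16965)) = 1/(-1997 + sqrt(21463294255)/5655)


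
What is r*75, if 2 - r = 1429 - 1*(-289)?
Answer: -128700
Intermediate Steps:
r = -1716 (r = 2 - (1429 - 1*(-289)) = 2 - (1429 + 289) = 2 - 1*1718 = 2 - 1718 = -1716)
r*75 = -1716*75 = -128700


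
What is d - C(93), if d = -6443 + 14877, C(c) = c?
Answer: 8341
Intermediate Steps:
d = 8434
d - C(93) = 8434 - 1*93 = 8434 - 93 = 8341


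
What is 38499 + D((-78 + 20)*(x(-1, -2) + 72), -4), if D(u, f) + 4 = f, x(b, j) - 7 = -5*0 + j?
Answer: 38491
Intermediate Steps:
x(b, j) = 7 + j (x(b, j) = 7 + (-5*0 + j) = 7 + (0 + j) = 7 + j)
D(u, f) = -4 + f
38499 + D((-78 + 20)*(x(-1, -2) + 72), -4) = 38499 + (-4 - 4) = 38499 - 8 = 38491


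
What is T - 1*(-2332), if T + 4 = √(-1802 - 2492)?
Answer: 2328 + I*√4294 ≈ 2328.0 + 65.529*I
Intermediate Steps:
T = -4 + I*√4294 (T = -4 + √(-1802 - 2492) = -4 + √(-4294) = -4 + I*√4294 ≈ -4.0 + 65.529*I)
T - 1*(-2332) = (-4 + I*√4294) - 1*(-2332) = (-4 + I*√4294) + 2332 = 2328 + I*√4294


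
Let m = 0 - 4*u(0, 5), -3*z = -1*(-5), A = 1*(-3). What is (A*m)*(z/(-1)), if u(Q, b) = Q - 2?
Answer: -40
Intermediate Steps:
u(Q, b) = -2 + Q
A = -3
z = -5/3 (z = -(-1)*(-5)/3 = -⅓*5 = -5/3 ≈ -1.6667)
m = 8 (m = 0 - 4*(-2 + 0) = 0 - 4*(-2) = 0 + 8 = 8)
(A*m)*(z/(-1)) = (-3*8)*(-5/3/(-1)) = -(-24)*(-5)/3 = -24*5/3 = -40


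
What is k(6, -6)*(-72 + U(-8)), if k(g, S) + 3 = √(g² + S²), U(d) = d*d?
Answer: 24 - 48*√2 ≈ -43.882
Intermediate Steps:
U(d) = d²
k(g, S) = -3 + √(S² + g²) (k(g, S) = -3 + √(g² + S²) = -3 + √(S² + g²))
k(6, -6)*(-72 + U(-8)) = (-3 + √((-6)² + 6²))*(-72 + (-8)²) = (-3 + √(36 + 36))*(-72 + 64) = (-3 + √72)*(-8) = (-3 + 6*√2)*(-8) = 24 - 48*√2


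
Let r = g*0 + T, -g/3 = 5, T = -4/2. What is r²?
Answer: 4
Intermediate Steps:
T = -2 (T = -4*½ = -2)
g = -15 (g = -3*5 = -15)
r = -2 (r = -15*0 - 2 = 0 - 2 = -2)
r² = (-2)² = 4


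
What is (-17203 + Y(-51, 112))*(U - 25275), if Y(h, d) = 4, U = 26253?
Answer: -16820622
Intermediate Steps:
(-17203 + Y(-51, 112))*(U - 25275) = (-17203 + 4)*(26253 - 25275) = -17199*978 = -16820622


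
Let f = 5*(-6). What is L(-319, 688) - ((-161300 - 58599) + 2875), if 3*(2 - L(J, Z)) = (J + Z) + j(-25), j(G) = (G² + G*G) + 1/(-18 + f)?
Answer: 31174033/144 ≈ 2.1649e+5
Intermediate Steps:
f = -30
j(G) = -1/48 + 2*G² (j(G) = (G² + G*G) + 1/(-18 - 30) = (G² + G²) + 1/(-48) = 2*G² - 1/48 = -1/48 + 2*G²)
L(J, Z) = -59711/144 - J/3 - Z/3 (L(J, Z) = 2 - ((J + Z) + (-1/48 + 2*(-25)²))/3 = 2 - ((J + Z) + (-1/48 + 2*625))/3 = 2 - ((J + Z) + (-1/48 + 1250))/3 = 2 - ((J + Z) + 59999/48)/3 = 2 - (59999/48 + J + Z)/3 = 2 + (-59999/144 - J/3 - Z/3) = -59711/144 - J/3 - Z/3)
L(-319, 688) - ((-161300 - 58599) + 2875) = (-59711/144 - ⅓*(-319) - ⅓*688) - ((-161300 - 58599) + 2875) = (-59711/144 + 319/3 - 688/3) - (-219899 + 2875) = -77423/144 - 1*(-217024) = -77423/144 + 217024 = 31174033/144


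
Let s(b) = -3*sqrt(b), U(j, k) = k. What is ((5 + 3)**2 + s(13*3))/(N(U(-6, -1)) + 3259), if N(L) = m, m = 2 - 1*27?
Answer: 32/1617 - sqrt(39)/1078 ≈ 0.013997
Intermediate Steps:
m = -25 (m = 2 - 27 = -25)
N(L) = -25
((5 + 3)**2 + s(13*3))/(N(U(-6, -1)) + 3259) = ((5 + 3)**2 - 3*sqrt(39))/(-25 + 3259) = (8**2 - 3*sqrt(39))/3234 = (64 - 3*sqrt(39))*(1/3234) = 32/1617 - sqrt(39)/1078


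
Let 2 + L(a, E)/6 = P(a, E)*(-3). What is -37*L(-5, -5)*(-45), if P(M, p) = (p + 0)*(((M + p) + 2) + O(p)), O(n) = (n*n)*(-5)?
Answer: -19950030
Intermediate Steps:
O(n) = -5*n**2 (O(n) = n**2*(-5) = -5*n**2)
P(M, p) = p*(2 + M + p - 5*p**2) (P(M, p) = (p + 0)*(((M + p) + 2) - 5*p**2) = p*((2 + M + p) - 5*p**2) = p*(2 + M + p - 5*p**2))
L(a, E) = -12 - 18*E*(2 + E + a - 5*E**2) (L(a, E) = -12 + 6*((E*(2 + a + E - 5*E**2))*(-3)) = -12 + 6*((E*(2 + E + a - 5*E**2))*(-3)) = -12 + 6*(-3*E*(2 + E + a - 5*E**2)) = -12 - 18*E*(2 + E + a - 5*E**2))
-37*L(-5, -5)*(-45) = -37*(-12 - 18*(-5)*(2 - 5 - 5 - 5*(-5)**2))*(-45) = -37*(-12 - 18*(-5)*(2 - 5 - 5 - 5*25))*(-45) = -37*(-12 - 18*(-5)*(2 - 5 - 5 - 125))*(-45) = -37*(-12 - 18*(-5)*(-133))*(-45) = -37*(-12 - 11970)*(-45) = -37*(-11982)*(-45) = 443334*(-45) = -19950030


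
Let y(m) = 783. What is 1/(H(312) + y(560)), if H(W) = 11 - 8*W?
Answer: -1/1702 ≈ -0.00058754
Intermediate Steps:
1/(H(312) + y(560)) = 1/((11 - 8*312) + 783) = 1/((11 - 2496) + 783) = 1/(-2485 + 783) = 1/(-1702) = -1/1702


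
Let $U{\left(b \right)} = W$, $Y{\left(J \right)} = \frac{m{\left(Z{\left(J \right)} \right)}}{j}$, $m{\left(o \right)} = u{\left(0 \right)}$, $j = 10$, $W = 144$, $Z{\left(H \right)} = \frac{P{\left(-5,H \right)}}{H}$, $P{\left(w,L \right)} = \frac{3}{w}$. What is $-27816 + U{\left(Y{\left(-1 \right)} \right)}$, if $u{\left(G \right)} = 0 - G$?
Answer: $-27672$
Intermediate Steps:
$Z{\left(H \right)} = - \frac{3}{5 H}$ ($Z{\left(H \right)} = \frac{3 \frac{1}{-5}}{H} = \frac{3 \left(- \frac{1}{5}\right)}{H} = - \frac{3}{5 H}$)
$u{\left(G \right)} = - G$
$m{\left(o \right)} = 0$ ($m{\left(o \right)} = \left(-1\right) 0 = 0$)
$Y{\left(J \right)} = 0$ ($Y{\left(J \right)} = \frac{0}{10} = 0 \cdot \frac{1}{10} = 0$)
$U{\left(b \right)} = 144$
$-27816 + U{\left(Y{\left(-1 \right)} \right)} = -27816 + 144 = -27672$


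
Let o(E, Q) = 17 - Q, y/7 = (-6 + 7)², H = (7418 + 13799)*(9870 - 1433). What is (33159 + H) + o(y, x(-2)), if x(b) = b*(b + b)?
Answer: 179040997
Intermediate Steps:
H = 179007829 (H = 21217*8437 = 179007829)
x(b) = 2*b² (x(b) = b*(2*b) = 2*b²)
y = 7 (y = 7*(-6 + 7)² = 7*1² = 7*1 = 7)
(33159 + H) + o(y, x(-2)) = (33159 + 179007829) + (17 - 2*(-2)²) = 179040988 + (17 - 2*4) = 179040988 + (17 - 1*8) = 179040988 + (17 - 8) = 179040988 + 9 = 179040997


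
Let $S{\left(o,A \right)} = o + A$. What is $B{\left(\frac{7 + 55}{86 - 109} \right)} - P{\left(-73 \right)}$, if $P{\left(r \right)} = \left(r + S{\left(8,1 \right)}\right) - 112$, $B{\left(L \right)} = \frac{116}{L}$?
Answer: $\frac{4122}{31} \approx 132.97$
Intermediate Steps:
$S{\left(o,A \right)} = A + o$
$P{\left(r \right)} = -103 + r$ ($P{\left(r \right)} = \left(r + \left(1 + 8\right)\right) - 112 = \left(r + 9\right) - 112 = \left(9 + r\right) - 112 = -103 + r$)
$B{\left(\frac{7 + 55}{86 - 109} \right)} - P{\left(-73 \right)} = \frac{116}{\left(7 + 55\right) \frac{1}{86 - 109}} - \left(-103 - 73\right) = \frac{116}{62 \frac{1}{-23}} - -176 = \frac{116}{62 \left(- \frac{1}{23}\right)} + 176 = \frac{116}{- \frac{62}{23}} + 176 = 116 \left(- \frac{23}{62}\right) + 176 = - \frac{1334}{31} + 176 = \frac{4122}{31}$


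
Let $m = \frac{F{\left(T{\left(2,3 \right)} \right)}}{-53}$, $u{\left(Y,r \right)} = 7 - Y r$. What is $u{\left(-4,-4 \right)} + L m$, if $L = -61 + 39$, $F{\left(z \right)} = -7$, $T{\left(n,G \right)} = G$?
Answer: $- \frac{631}{53} \approx -11.906$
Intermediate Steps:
$u{\left(Y,r \right)} = 7 - Y r$
$L = -22$
$m = \frac{7}{53}$ ($m = - \frac{7}{-53} = \left(-7\right) \left(- \frac{1}{53}\right) = \frac{7}{53} \approx 0.13208$)
$u{\left(-4,-4 \right)} + L m = \left(7 - \left(-4\right) \left(-4\right)\right) - \frac{154}{53} = \left(7 - 16\right) - \frac{154}{53} = -9 - \frac{154}{53} = - \frac{631}{53}$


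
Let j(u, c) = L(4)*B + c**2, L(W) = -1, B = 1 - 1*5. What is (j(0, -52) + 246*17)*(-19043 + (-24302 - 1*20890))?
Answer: -442579150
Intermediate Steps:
B = -4 (B = 1 - 5 = -4)
j(u, c) = 4 + c**2 (j(u, c) = -1*(-4) + c**2 = 4 + c**2)
(j(0, -52) + 246*17)*(-19043 + (-24302 - 1*20890)) = ((4 + (-52)**2) + 246*17)*(-19043 + (-24302 - 1*20890)) = ((4 + 2704) + 4182)*(-19043 + (-24302 - 20890)) = (2708 + 4182)*(-19043 - 45192) = 6890*(-64235) = -442579150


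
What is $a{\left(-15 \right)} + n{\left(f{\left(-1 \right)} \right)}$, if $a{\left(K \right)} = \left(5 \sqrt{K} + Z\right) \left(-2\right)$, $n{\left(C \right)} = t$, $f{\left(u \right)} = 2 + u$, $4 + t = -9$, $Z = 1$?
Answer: $-15 - 10 i \sqrt{15} \approx -15.0 - 38.73 i$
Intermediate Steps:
$t = -13$ ($t = -4 - 9 = -13$)
$n{\left(C \right)} = -13$
$a{\left(K \right)} = -2 - 10 \sqrt{K}$ ($a{\left(K \right)} = \left(5 \sqrt{K} + 1\right) \left(-2\right) = \left(1 + 5 \sqrt{K}\right) \left(-2\right) = -2 - 10 \sqrt{K}$)
$a{\left(-15 \right)} + n{\left(f{\left(-1 \right)} \right)} = \left(-2 - 10 \sqrt{-15}\right) - 13 = \left(-2 - 10 i \sqrt{15}\right) - 13 = -15 - 10 i \sqrt{15}$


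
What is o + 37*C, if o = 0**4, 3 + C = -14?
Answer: -629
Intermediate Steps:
C = -17 (C = -3 - 14 = -17)
o = 0
o + 37*C = 0 + 37*(-17) = 0 - 629 = -629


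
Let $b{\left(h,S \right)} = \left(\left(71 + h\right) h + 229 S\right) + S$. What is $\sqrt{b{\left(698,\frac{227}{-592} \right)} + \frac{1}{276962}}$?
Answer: $\frac{3 \sqrt{25047922061449671230}}{20495188} \approx 732.58$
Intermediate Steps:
$b{\left(h,S \right)} = 230 S + h \left(71 + h\right)$ ($b{\left(h,S \right)} = \left(h \left(71 + h\right) + 229 S\right) + S = \left(229 S + h \left(71 + h\right)\right) + S = 230 S + h \left(71 + h\right)$)
$\sqrt{b{\left(698,\frac{227}{-592} \right)} + \frac{1}{276962}} = \sqrt{\left(698^{2} + 71 \cdot 698 + 230 \frac{227}{-592}\right) + \frac{1}{276962}} = \sqrt{\left(487204 + 49558 + 230 \cdot 227 \left(- \frac{1}{592}\right)\right) + \frac{1}{276962}} = \sqrt{\left(487204 + 49558 + 230 \left(- \frac{227}{592}\right)\right) + \frac{1}{276962}} = \sqrt{\left(487204 + 49558 - \frac{26105}{296}\right) + \frac{1}{276962}} = \sqrt{\frac{158855447}{296} + \frac{1}{276962}} = \sqrt{\frac{21998461156155}{40990376}} = \frac{3 \sqrt{25047922061449671230}}{20495188}$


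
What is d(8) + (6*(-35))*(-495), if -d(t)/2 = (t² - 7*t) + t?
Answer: 103918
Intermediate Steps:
d(t) = -2*t² + 12*t (d(t) = -2*((t² - 7*t) + t) = -2*(t² - 6*t) = -2*t² + 12*t)
d(8) + (6*(-35))*(-495) = 2*8*(6 - 1*8) + (6*(-35))*(-495) = 2*8*(6 - 8) - 210*(-495) = 2*8*(-2) + 103950 = -32 + 103950 = 103918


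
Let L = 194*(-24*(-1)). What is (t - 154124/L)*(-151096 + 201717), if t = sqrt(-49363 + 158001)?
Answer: -1950477751/1164 + 50621*sqrt(108638) ≈ 1.5009e+7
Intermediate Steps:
L = 4656 (L = 194*24 = 4656)
t = sqrt(108638) ≈ 329.60
(t - 154124/L)*(-151096 + 201717) = (sqrt(108638) - 154124/4656)*(-151096 + 201717) = (sqrt(108638) - 154124*1/4656)*50621 = (sqrt(108638) - 38531/1164)*50621 = (-38531/1164 + sqrt(108638))*50621 = -1950477751/1164 + 50621*sqrt(108638)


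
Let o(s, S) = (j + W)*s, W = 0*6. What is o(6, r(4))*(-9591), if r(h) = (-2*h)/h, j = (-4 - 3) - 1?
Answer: 460368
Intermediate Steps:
j = -8 (j = -7 - 1 = -8)
W = 0
r(h) = -2
o(s, S) = -8*s (o(s, S) = (-8 + 0)*s = -8*s)
o(6, r(4))*(-9591) = -8*6*(-9591) = -48*(-9591) = 460368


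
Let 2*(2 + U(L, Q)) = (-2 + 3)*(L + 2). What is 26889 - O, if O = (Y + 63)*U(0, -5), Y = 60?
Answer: 27012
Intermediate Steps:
U(L, Q) = -1 + L/2 (U(L, Q) = -2 + ((-2 + 3)*(L + 2))/2 = -2 + (1*(2 + L))/2 = -2 + (2 + L)/2 = -2 + (1 + L/2) = -1 + L/2)
O = -123 (O = (60 + 63)*(-1 + (1/2)*0) = 123*(-1 + 0) = 123*(-1) = -123)
26889 - O = 26889 - 1*(-123) = 26889 + 123 = 27012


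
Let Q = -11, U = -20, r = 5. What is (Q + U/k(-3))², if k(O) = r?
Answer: 225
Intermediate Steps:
k(O) = 5
(Q + U/k(-3))² = (-11 - 20/5)² = (-11 - 20*⅕)² = (-11 - 4)² = (-15)² = 225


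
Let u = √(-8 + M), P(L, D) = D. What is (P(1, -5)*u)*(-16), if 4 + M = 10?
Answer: 80*I*√2 ≈ 113.14*I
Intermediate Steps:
M = 6 (M = -4 + 10 = 6)
u = I*√2 (u = √(-8 + 6) = √(-2) = I*√2 ≈ 1.4142*I)
(P(1, -5)*u)*(-16) = -5*I*√2*(-16) = 80*I*√2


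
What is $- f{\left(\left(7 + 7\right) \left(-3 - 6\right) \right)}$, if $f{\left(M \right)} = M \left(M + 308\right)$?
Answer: $22932$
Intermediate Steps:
$f{\left(M \right)} = M \left(308 + M\right)$
$- f{\left(\left(7 + 7\right) \left(-3 - 6\right) \right)} = - \left(7 + 7\right) \left(-3 - 6\right) \left(308 + \left(7 + 7\right) \left(-3 - 6\right)\right) = - 14 \left(-3 - 6\right) \left(308 + 14 \left(-3 - 6\right)\right) = - 14 \left(-9\right) \left(308 + 14 \left(-9\right)\right) = - \left(-126\right) \left(308 - 126\right) = - \left(-126\right) 182 = \left(-1\right) \left(-22932\right) = 22932$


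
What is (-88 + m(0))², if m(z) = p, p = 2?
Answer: 7396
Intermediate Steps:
m(z) = 2
(-88 + m(0))² = (-88 + 2)² = (-86)² = 7396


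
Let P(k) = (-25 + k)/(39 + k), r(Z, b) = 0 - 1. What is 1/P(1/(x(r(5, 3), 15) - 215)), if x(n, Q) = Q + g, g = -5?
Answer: -3997/2563 ≈ -1.5595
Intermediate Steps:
r(Z, b) = -1
x(n, Q) = -5 + Q (x(n, Q) = Q - 5 = -5 + Q)
P(k) = (-25 + k)/(39 + k)
1/P(1/(x(r(5, 3), 15) - 215)) = 1/((-25 + 1/((-5 + 15) - 215))/(39 + 1/((-5 + 15) - 215))) = 1/((-25 + 1/(10 - 215))/(39 + 1/(10 - 215))) = 1/((-25 + 1/(-205))/(39 + 1/(-205))) = 1/((-25 - 1/205)/(39 - 1/205)) = 1/(-5126/205/(7994/205)) = 1/((205/7994)*(-5126/205)) = 1/(-2563/3997) = -3997/2563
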